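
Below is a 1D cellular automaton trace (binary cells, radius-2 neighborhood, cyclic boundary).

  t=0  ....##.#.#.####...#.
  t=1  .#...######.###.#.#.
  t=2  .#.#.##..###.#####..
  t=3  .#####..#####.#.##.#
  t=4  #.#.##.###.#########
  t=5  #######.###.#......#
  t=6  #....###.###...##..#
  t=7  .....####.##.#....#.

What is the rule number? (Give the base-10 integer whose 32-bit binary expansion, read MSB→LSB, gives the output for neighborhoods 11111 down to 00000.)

  #####|.  b31=0 t=1,i=7
  ####.|#  b30=1 t=0,i=13
  ###.#|#  b29=1 t=1,i=10
  ###..|#  b28=1 t=0,i=14
  ##.##|#  b27=1 t=1,i=11
  ##.#.|#  b26=1 t=0,i=6
  ##..#|.  b25=0 t=2,i=7
  ##...|.  b24=0 t=0,i=15
  #.###|.  b23=0 t=0,i=11
  #.##.|#  b22=1 t=2,i=5
  #.#.#|#  b21=1 t=0,i=7
  #.#..|.  b20=0 t=1,i=18
  #..##|#  b19=1 t=2,i=8
  #..#.|.  b18=0 t=1,i=0
  #...#|#  b17=1 t=0,i=16
  #....|.  b16=0 t=0,i=0
  .####|#  b15=1 t=0,i=12
  .###.|#  b14=1 t=1,i=13
  .##.#|#  b13=1 t=0,i=5
  .##..|.  b12=0 t=2,i=6
  .#.##|#  b11=1 t=0,i=10
  .#.#.|#  b10=1 t=0,i=8
  .#..#|.  b9=0 t=1,i=19
  .#...|.  b8=0 t=0,i=19
  ..###|#  b7=1 t=1,i=5
  ..##.|.  b6=0 t=0,i=4
  ..#.#|#  b5=1 t=2,i=1
  ..#..|#  b4=1 t=0,i=18
  ...##|.  b3=0 t=0,i=3
  ...#.|.  b2=0 t=0,i=17
  ....#|.  b1=0 t=0,i=2
  .....|#  b0=1 t=0,i=1
  bits 01111100011010101110110010110001 = 2087382193

2087382193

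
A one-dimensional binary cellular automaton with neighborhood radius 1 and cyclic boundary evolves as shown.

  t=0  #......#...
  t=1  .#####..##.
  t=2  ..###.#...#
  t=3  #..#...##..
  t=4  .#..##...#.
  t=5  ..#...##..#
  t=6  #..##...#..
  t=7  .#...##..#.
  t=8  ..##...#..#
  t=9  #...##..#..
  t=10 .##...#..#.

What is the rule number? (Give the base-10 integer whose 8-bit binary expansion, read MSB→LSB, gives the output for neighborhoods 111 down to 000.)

  nb ###: next=#  (t=1,i=2, bit7=1)
  nb ##.: next=.  (t=1,i=5, bit6=0)
  nb #.#: next=.  (t=2,i=5, bit5=0)
  nb #..: next=#  (t=0,i=1, bit4=1)
  nb .##: next=.  (t=1,i=1, bit3=0)
  nb .#.: next=.  (t=0,i=0, bit2=0)
  nb ..#: next=.  (t=0,i=6, bit1=0)
  nb ...: next=#  (t=0,i=2, bit0=1)
  bits 10010001 = 145

145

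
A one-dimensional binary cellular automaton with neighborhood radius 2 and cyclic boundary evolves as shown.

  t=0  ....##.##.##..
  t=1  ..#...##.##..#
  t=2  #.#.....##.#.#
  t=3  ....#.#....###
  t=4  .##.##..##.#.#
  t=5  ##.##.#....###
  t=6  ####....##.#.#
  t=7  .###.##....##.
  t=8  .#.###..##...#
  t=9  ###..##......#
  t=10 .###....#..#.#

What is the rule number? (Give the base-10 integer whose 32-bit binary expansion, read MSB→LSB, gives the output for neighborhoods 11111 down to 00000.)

  nb #####: next=#  (t=5,i=13, bit31=1)
  nb ####.: next=#  (t=5,i=0, bit30=1)
  nb ###.#: next=#  (t=5,i=1, bit29=1)
  nb ###..: next=#  (t=3,i=13, bit28=1)
  nb ##.##: next=#  (t=0,i=6, bit27=1)
  nb ##.#.: next=.  (t=2,i=1, bit26=0)
  nb ##..#: next=#  (t=1,i=11, bit25=1)
  nb ##...: next=.  (t=0,i=12, bit24=0)
  nb #.###: next=.  (t=6,i=13, bit23=0)
  nb #.##.: next=#  (t=0,i=7, bit22=1)
  nb #.#.#: next=#  (t=2,i=11, bit21=1)
  nb #.#..: next=.  (t=2,i=2, bit20=0)
  nb #..##: next=.  (t=4,i=7, bit19=0)
  nb #..#.: next=.  (t=1,i=1, bit18=0)
  nb #...#: next=.  (t=1,i=4, bit17=0)
  nb #....: next=#  (t=0,i=13, bit16=1)
  nb .####: next=.  (t=5,i=12, bit15=0)
  nb .###.: next=.  (t=3,i=12, bit14=0)
  nb .##.#: next=.  (t=0,i=5, bit13=0)
  nb .##..: next=.  (t=0,i=11, bit12=0)
  nb .#.##: next=#  (t=2,i=12, bit11=1)
  nb .#.#.: next=#  (t=3,i=5, bit10=1)
  nb .#..#: next=#  (t=1,i=0, bit9=1)
  nb .#...: next=.  (t=1,i=3, bit8=0)
  nb ..###: next=#  (t=3,i=11, bit7=1)
  nb ..##.: next=.  (t=0,i=4, bit6=0)
  nb ..#.#: next=#  (t=3,i=4, bit5=1)
  nb ..#..: next=#  (t=1,i=2, bit4=1)
  nb ...##: next=.  (t=0,i=3, bit3=0)
  nb ...#.: next=.  (t=3,i=3, bit2=0)
  nb ....#: next=#  (t=0,i=2, bit1=1)
  nb .....: next=.  (t=0,i=0, bit0=0)
  bits 11111010011000010000111010110010 = 4200664754

4200664754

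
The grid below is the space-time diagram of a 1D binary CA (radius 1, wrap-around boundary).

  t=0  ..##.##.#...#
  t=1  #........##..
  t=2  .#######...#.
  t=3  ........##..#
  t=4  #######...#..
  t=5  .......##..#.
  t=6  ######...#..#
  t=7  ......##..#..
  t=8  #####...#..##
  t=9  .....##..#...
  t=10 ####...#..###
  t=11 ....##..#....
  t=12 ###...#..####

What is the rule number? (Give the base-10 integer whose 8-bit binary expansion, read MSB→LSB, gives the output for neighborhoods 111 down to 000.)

  nb ###: next=.  (t=2,i=2, bit7=0)
  nb ##.: next=.  (t=0,i=3, bit6=0)
  nb #.#: next=.  (t=0,i=4, bit5=0)
  nb #..: next=#  (t=0,i=0, bit4=1)
  nb .##: next=.  (t=0,i=2, bit3=0)
  nb .#.: next=.  (t=0,i=8, bit2=0)
  nb ..#: next=.  (t=0,i=1, bit1=0)
  nb ...: next=#  (t=0,i=10, bit0=1)
  bits 00010001 = 17

17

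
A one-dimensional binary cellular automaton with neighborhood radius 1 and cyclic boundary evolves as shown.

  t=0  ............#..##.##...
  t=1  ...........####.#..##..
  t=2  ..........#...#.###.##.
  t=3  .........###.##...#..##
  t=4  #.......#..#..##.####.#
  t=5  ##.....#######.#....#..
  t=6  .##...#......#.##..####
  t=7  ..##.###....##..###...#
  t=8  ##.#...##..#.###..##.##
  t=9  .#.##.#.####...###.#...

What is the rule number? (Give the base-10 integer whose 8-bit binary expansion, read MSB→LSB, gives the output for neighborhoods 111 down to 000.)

86

  ###|.  b7=0 t=1,i=12
  ##.|#  b6=1 t=0,i=16
  #.#|.  b5=0 t=0,i=17
  #..|#  b4=1 t=0,i=13
  .##|.  b3=0 t=0,i=15
  .#.|#  b2=1 t=0,i=12
  ..#|#  b1=1 t=0,i=11
  ...|.  b0=0 t=0,i=0
  bits 01010110 = 86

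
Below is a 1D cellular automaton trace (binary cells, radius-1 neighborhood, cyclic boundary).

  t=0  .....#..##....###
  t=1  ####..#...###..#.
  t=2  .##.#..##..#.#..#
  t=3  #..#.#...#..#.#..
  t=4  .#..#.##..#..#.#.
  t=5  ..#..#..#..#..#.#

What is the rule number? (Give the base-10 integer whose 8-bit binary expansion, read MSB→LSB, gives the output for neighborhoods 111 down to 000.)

177

  ###|#  b7=1 t=0,i=15
  ##.|.  b6=0 t=0,i=9
  #.#|#  b5=1 t=1,i=16
  #..|#  b4=1 t=0,i=0
  .##|.  b3=0 t=0,i=8
  .#.|.  b2=0 t=0,i=5
  ..#|.  b1=0 t=0,i=4
  ...|#  b0=1 t=0,i=1
  bits 10110001 = 177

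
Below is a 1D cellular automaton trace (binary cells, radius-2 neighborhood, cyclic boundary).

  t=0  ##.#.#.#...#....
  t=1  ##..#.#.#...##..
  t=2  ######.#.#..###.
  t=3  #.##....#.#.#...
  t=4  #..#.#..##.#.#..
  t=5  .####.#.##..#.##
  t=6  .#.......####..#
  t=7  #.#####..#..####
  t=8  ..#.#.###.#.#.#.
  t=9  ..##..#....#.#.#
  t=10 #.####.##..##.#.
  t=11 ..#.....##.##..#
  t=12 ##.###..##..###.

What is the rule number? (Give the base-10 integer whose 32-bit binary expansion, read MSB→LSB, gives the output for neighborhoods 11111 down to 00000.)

  #####|#  b31=1 t=2,i=2
  ####.|.  b30=0 t=2,i=4
  ###.#|.  b29=0 t=2,i=5
  ###..|#  b28=1 t=6,i=12
  ##.##|.  b27=0 t=2,i=15
  ##.#.|.  b26=0 t=0,i=2
  ##..#|#  b25=1 t=1,i=2
  ##...|.  b24=0 t=3,i=4
  #.###|#  b23=1 t=2,i=0
  #.##.|.  b22=0 t=3,i=2
  #.#.#|.  b21=0 t=0,i=3
  #.#..|.  b20=0 t=0,i=7
  #..##|.  b19=0 t=1,i=15
  #..#.|#  b18=1 t=1,i=3
  #...#|.  b17=0 t=0,i=9
  #....|#  b16=1 t=0,i=13
  .####|.  b15=0 t=2,i=1
  .###.|.  b14=0 t=2,i=13
  .##.#|#  b13=1 t=0,i=1
  .##..|#  b12=1 t=1,i=1
  .#.##|.  b11=0 t=3,i=1
  .#.#.|#  b10=1 t=0,i=4
  .#..#|#  b9=1 t=2,i=10
  .#...|#  b8=1 t=0,i=8
  ..###|#  b7=1 t=2,i=12
  ..##.|#  b6=1 t=0,i=0
  ..#.#|#  b5=1 t=1,i=4
  ..#..|.  b4=0 t=0,i=11
  ...##|.  b3=0 t=0,i=15
  ...#.|.  b2=0 t=0,i=10
  ....#|.  b1=0 t=0,i=14
  .....|#  b0=1 t=6,i=4
  bits 10010010100001010011011111100001 = 2458204129

2458204129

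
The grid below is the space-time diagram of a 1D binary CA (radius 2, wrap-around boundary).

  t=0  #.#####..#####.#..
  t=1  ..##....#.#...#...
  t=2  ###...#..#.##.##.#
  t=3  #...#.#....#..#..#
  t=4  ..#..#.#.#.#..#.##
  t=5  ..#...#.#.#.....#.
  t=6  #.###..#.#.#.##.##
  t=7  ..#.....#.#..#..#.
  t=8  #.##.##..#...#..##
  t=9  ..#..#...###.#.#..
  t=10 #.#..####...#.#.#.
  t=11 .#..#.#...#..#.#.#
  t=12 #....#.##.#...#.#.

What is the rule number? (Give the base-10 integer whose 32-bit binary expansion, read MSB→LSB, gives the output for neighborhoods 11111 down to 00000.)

  #####|.  b31=0 t=0,i=4
  ####.|.  b30=0 t=0,i=5
  ###.#|.  b29=0 t=0,i=13
  ###..|.  b28=0 t=0,i=6
  ##.##|.  b27=0 t=2,i=13
  ##.#.|#  b26=1 t=0,i=14
  ##..#|.  b25=0 t=0,i=7
  ##...|.  b24=0 t=1,i=4
  #.###|#  b23=1 t=0,i=2
  #.##.|#  b22=1 t=2,i=11
  #.#.#|.  b21=0 t=4,i=7
  #.#..|.  b20=0 t=0,i=15
  #..##|#  b19=1 t=0,i=8
  #..#.|.  b18=0 t=0,i=17
  #...#|#  b17=1 t=1,i=12
  #....|.  b16=0 t=1,i=5
  .####|#  b15=1 t=0,i=3
  .###.|.  b14=0 t=6,i=3
  .##.#|.  b13=0 t=2,i=12
  .##..|.  b12=0 t=1,i=3
  .#.##|.  b11=0 t=0,i=1
  .#.#.|#  b10=1 t=1,i=9
  .#..#|.  b9=0 t=0,i=16
  .#...|#  b8=1 t=1,i=11
  ..###|.  b7=0 t=0,i=9
  ..##.|#  b6=1 t=1,i=2
  ..#.#|.  b5=0 t=0,i=0
  ..#..|#  b4=1 t=1,i=14
  ...##|#  b3=1 t=1,i=1
  ...#.|.  b2=0 t=1,i=7
  ....#|#  b1=1 t=1,i=0
  .....|#  b0=1 t=1,i=17
  bits 00000100110010101000010101011011 = 80381275

80381275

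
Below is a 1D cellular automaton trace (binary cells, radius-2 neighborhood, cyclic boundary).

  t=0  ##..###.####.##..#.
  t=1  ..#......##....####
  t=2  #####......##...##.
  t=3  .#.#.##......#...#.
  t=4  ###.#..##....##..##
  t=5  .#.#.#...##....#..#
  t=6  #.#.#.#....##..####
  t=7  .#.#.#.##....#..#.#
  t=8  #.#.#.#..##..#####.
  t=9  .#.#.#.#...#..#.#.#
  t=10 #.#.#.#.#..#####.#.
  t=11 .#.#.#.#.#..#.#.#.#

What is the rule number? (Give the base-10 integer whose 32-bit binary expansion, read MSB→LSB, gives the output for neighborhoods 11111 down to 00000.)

1191554864

  nb #####: next=.  (t=2,i=2, bit31=0)
  nb ####.: next=#  (t=0,i=10, bit30=1)
  nb ###.#: next=.  (t=0,i=6, bit29=0)
  nb ###..: next=.  (t=1,i=18, bit28=0)
  nb ##.##: next=.  (t=0,i=7, bit27=0)
  nb ##.#.: next=#  (t=4,i=3, bit26=1)
  nb ##..#: next=#  (t=0,i=2, bit25=1)
  nb ##...: next=#  (t=1,i=11, bit24=1)
  nb #.###: next=.  (t=0,i=8, bit23=0)
  nb #.##.: next=.  (t=0,i=0, bit22=0)
  nb #.#.#: next=.  (t=3,i=3, bit21=0)
  nb #.#..: next=.  (t=4,i=4, bit20=0)
  nb #..##: next=.  (t=0,i=3, bit19=0)
  nb #..#.: next=#  (t=0,i=16, bit18=1)
  nb #...#: next=.  (t=2,i=14, bit17=0)
  nb #....: next=#  (t=1,i=4, bit16=1)
  nb .####: next=#  (t=0,i=9, bit15=1)
  nb .###.: next=.  (t=0,i=5, bit14=0)
  nb .##.#: next=#  (t=2,i=17, bit13=1)
  nb .##..: next=.  (t=0,i=1, bit12=0)
  nb .#.##: next=#  (t=0,i=18, bit11=1)
  nb .#.#.: next=#  (t=3,i=2, bit10=1)
  nb .#..#: next=#  (t=3,i=18, bit9=1)
  nb .#...: next=#  (t=1,i=3, bit8=1)
  nb ..###: next=.  (t=0,i=4, bit7=0)
  nb ..##.: next=.  (t=1,i=9, bit6=0)
  nb ..#.#: next=#  (t=0,i=17, bit5=1)
  nb ..#..: next=#  (t=1,i=2, bit4=1)
  nb ...##: next=.  (t=1,i=8, bit3=0)
  nb ...#.: next=.  (t=3,i=12, bit2=0)
  nb ....#: next=.  (t=1,i=7, bit1=0)
  nb .....: next=.  (t=1,i=5, bit0=0)
  bits 01000111000001011010111100110000 = 1191554864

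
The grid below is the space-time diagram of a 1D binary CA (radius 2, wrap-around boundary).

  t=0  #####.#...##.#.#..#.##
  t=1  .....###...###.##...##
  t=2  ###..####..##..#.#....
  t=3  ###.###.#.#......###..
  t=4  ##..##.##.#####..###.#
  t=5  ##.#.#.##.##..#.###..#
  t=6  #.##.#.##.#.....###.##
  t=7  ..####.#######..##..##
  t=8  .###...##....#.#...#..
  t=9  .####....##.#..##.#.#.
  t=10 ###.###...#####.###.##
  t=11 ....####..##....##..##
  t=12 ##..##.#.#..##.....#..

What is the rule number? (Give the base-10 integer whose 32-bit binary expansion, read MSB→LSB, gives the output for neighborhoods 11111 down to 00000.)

  #####|.  b31=0 t=0,i=0
  ####.|.  b30=0 t=0,i=3
  ###.#|.  b29=0 t=0,i=4
  ###..|#  b28=1 t=1,i=7
  ##.##|.  b27=0 t=1,i=14
  ##.#.|#  b26=1 t=0,i=5
  ##..#|.  b25=0 t=2,i=3
  ##...|#  b24=1 t=1,i=0
  #.###|#  b23=1 t=0,i=20
  #.##.|#  b22=1 t=1,i=15
  #.#.#|#  b21=1 t=0,i=13
  #.#..|#  b20=1 t=0,i=6
  #..##|#  b19=1 t=2,i=4
  #..#.|.  b18=0 t=0,i=17
  #...#|.  b17=0 t=0,i=8
  #....|#  b16=1 t=1,i=1
  .####|#  b15=1 t=0,i=21
  .###.|#  b14=1 t=1,i=6
  .##.#|#  b13=1 t=0,i=11
  .##..|.  b12=0 t=1,i=16
  .#.##|.  b11=0 t=0,i=19
  .#.#.|.  b10=0 t=0,i=14
  .#..#|#  b9=1 t=0,i=16
  .#...|#  b8=1 t=0,i=7
  ..###|#  b7=1 t=1,i=5
  ..##.|.  b6=0 t=0,i=10
  ..#.#|.  b5=0 t=0,i=18
  ..#..|.  b4=0 t=8,i=19
  ...##|.  b3=0 t=0,i=9
  ...#.|#  b2=1 t=8,i=12
  ....#|.  b1=0 t=1,i=3
  .....|#  b0=1 t=1,i=2
  bits 00010101111110011110001110000101 = 368698245

368698245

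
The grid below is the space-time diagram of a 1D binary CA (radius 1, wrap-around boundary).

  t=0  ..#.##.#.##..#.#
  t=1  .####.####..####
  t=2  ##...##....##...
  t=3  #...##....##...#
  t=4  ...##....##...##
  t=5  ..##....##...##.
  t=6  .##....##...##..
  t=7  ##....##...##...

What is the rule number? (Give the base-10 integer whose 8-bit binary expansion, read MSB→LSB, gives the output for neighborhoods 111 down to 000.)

46

  ###|.  b7=0 t=1,i=2
  ##.|.  b6=0 t=0,i=5
  #.#|#  b5=1 t=0,i=3
  #..|.  b4=0 t=0,i=0
  .##|#  b3=1 t=0,i=4
  .#.|#  b2=1 t=0,i=2
  ..#|#  b1=1 t=0,i=1
  ...|.  b0=0 t=2,i=3
  bits 00101110 = 46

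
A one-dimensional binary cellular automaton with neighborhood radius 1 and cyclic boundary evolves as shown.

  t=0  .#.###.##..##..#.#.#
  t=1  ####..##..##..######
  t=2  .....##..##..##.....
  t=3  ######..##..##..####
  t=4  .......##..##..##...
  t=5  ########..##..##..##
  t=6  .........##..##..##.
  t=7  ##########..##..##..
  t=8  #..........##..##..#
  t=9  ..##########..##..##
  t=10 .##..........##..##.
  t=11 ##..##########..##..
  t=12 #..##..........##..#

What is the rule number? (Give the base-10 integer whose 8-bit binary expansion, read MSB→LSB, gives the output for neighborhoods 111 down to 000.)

  ###|.  b7=0 t=0,i=4
  ##.|.  b6=0 t=0,i=5
  #.#|#  b5=1 t=0,i=0
  #..|.  b4=0 t=0,i=9
  .##|#  b3=1 t=0,i=3
  .#.|#  b2=1 t=0,i=1
  ..#|#  b1=1 t=0,i=10
  ...|#  b0=1 t=2,i=0
  bits 00101111 = 47

47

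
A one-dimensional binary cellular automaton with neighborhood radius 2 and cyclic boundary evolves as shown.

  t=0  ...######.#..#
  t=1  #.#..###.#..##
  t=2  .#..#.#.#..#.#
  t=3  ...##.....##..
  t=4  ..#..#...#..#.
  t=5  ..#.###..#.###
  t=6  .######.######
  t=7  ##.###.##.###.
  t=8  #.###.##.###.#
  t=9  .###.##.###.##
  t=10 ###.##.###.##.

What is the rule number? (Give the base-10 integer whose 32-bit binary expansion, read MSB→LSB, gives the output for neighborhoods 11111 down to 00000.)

3721152824

  nb #####: next=#  (t=0,i=5, bit31=1)
  nb ####.: next=#  (t=0,i=7, bit30=1)
  nb ###.#: next=.  (t=0,i=8, bit29=0)
  nb ###..: next=#  (t=5,i=6, bit28=1)
  nb ##.##: next=#  (t=6,i=0, bit27=1)
  nb ##.#.: next=#  (t=0,i=9, bit26=1)
  nb ##..#: next=.  (t=5,i=0, bit25=0)
  nb ##...: next=#  (t=3,i=5, bit24=1)
  nb #.###: next=#  (t=5,i=4, bit23=1)
  nb #.##.: next=#  (t=7,i=0, bit22=1)
  nb #.#.#: next=.  (t=2,i=6, bit21=0)
  nb #.#..: next=.  (t=0,i=10, bit20=0)
  nb #..##: next=#  (t=1,i=4, bit19=1)
  nb #..#.: next=#  (t=0,i=12, bit18=1)
  nb #...#: next=.  (t=0,i=1, bit17=0)
  nb #....: next=.  (t=3,i=6, bit16=0)
  nb .####: next=.  (t=0,i=4, bit15=0)
  nb .###.: next=#  (t=1,i=6, bit14=1)
  nb .##.#: next=.  (t=7,i=1, bit13=0)
  nb .##..: next=.  (t=3,i=4, bit12=0)
  nb .#.##: next=#  (t=5,i=3, bit11=1)
  nb .#.#.: next=.  (t=2,i=0, bit10=0)
  nb .#..#: next=.  (t=0,i=11, bit9=0)
  nb .#...: next=#  (t=0,i=0, bit8=1)
  nb ..###: next=.  (t=0,i=3, bit7=0)
  nb ..##.: next=.  (t=3,i=3, bit6=0)
  nb ..#.#: next=#  (t=2,i=4, bit5=1)
  nb ..#..: next=#  (t=0,i=13, bit4=1)
  nb ...##: next=#  (t=0,i=2, bit3=1)
  nb ...#.: next=.  (t=4,i=1, bit2=0)
  nb ....#: next=.  (t=3,i=1, bit1=0)
  nb .....: next=.  (t=3,i=0, bit0=0)
  bits 11011101110011000100100100111000 = 3721152824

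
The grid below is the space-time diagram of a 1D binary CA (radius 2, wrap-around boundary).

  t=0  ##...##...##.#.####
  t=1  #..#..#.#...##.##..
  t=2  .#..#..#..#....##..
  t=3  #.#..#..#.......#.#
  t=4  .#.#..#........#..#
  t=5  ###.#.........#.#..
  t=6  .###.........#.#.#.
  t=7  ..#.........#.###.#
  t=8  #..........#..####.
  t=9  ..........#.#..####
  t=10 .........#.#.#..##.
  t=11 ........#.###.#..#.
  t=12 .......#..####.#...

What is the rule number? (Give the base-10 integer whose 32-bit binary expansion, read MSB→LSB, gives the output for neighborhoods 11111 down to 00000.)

1692587524

  ##### -> .   bit 31 = 0  t=0,i=17
  ####. -> #   bit 30 = 1  t=0,i=0
  ###.# -> #   bit 29 = 1  t=5,i=2
  ###.. -> .   bit 28 = 0  t=0,i=1
  ##.## -> .   bit 27 = 0  t=1,i=14
  ##.#. -> #   bit 26 = 1  t=0,i=12
  ##..# -> .   bit 25 = 0  t=1,i=17
  ##... -> .   bit 24 = 0  t=0,i=2
  #.### -> #   bit 23 = 1  t=0,i=15
  #.##. -> #   bit 22 = 1  t=1,i=15
  #.#.# -> #   bit 21 = 1  t=0,i=13
  #.#.. -> .   bit 20 = 0  t=1,i=8
  #..## -> .   bit 19 = 0  t=5,i=18
  #..#. -> .   bit 18 = 0  t=1,i=2
  #...# -> #   bit 17 = 1  t=0,i=3
  #.... -> .   bit 16 = 0  t=2,i=12
  .#### -> #   bit 15 = 1  t=0,i=16
  .###. -> #   bit 14 = 1  t=5,i=1
  .##.# -> .   bit 13 = 0  t=0,i=11
  .##.. -> #   bit 12 = 1  t=0,i=6
  .#.## -> .   bit 11 = 0  t=0,i=14
  .#.#. -> #   bit 10 = 1  t=1,i=7
  .#..# -> #   bit 9 = 1  t=1,i=1
  .#... -> .   bit 8 = 0  t=1,i=9
  ..### -> .   bit 7 = 0  t=5,i=0
  ..##. -> .   bit 6 = 0  t=0,i=5
  ..#.# -> .   bit 5 = 0  t=1,i=6
  ..#.. -> .   bit 4 = 0  t=1,i=0
  ...## -> .   bit 3 = 0  t=0,i=4
  ...#. -> #   bit 2 = 1  t=2,i=0
  ....# -> .   bit 1 = 0  t=2,i=13
  ..... -> .   bit 0 = 0  t=3,i=11
  bits 01100100111000101101011000000100 = 1692587524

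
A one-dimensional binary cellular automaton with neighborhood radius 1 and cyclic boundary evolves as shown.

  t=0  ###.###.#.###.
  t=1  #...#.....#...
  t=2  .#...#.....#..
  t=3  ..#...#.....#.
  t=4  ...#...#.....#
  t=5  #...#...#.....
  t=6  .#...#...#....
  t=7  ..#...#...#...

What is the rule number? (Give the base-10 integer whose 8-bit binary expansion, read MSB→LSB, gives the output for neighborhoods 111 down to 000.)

  nb ###: next=.  (t=0,i=1, bit7=0)
  nb ##.: next=.  (t=0,i=2, bit6=0)
  nb #.#: next=.  (t=0,i=3, bit5=0)
  nb #..: next=#  (t=1,i=1, bit4=1)
  nb .##: next=#  (t=0,i=0, bit3=1)
  nb .#.: next=.  (t=0,i=8, bit2=0)
  nb ..#: next=.  (t=1,i=3, bit1=0)
  nb ...: next=.  (t=1,i=2, bit0=0)
  bits 00011000 = 24

24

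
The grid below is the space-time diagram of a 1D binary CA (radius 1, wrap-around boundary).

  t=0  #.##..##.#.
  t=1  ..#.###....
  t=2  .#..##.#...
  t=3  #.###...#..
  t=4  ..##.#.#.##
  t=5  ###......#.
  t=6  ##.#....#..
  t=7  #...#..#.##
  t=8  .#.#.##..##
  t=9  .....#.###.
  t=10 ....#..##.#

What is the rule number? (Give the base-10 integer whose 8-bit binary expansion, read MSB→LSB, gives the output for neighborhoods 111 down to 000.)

  nb ###: next=#  (t=1,i=5, bit7=1)
  nb ##.: next=.  (t=0,i=3, bit6=0)
  nb #.#: next=.  (t=0,i=1, bit5=0)
  nb #..: next=#  (t=0,i=4, bit4=1)
  nb .##: next=#  (t=0,i=2, bit3=1)
  nb .#.: next=.  (t=0,i=0, bit2=0)
  nb ..#: next=#  (t=0,i=5, bit1=1)
  nb ...: next=.  (t=1,i=0, bit0=0)
  bits 10011010 = 154

154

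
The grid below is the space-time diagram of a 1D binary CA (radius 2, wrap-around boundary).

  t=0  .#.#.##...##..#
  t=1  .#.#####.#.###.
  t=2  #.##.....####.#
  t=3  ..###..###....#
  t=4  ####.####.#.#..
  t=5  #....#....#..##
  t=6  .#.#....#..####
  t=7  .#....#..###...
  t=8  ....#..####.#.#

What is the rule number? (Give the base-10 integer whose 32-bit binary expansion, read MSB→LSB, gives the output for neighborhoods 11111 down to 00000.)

  #####|.  b31=0 t=1,i=5
  ####.|.  b30=0 t=1,i=6
  ###.#|.  b29=0 t=1,i=7
  ###..|.  b28=0 t=1,i=13
  ##.##|.  b27=0 t=2,i=1
  ##.#.|.  b26=0 t=1,i=8
  ##..#|#  b25=1 t=0,i=12
  ##...|#  b24=1 t=0,i=7
  #.###|#  b23=1 t=1,i=3
  #.##.|#  b22=1 t=0,i=5
  #.#.#|#  b21=1 t=0,i=1
  #.#..|.  b20=0 t=4,i=12
  #..##|#  b19=1 t=3,i=1
  #..#.|#  b18=1 t=0,i=13
  #...#|.  b17=0 t=0,i=8
  #....|.  b16=0 t=2,i=5
  .####|.  b15=0 t=1,i=4
  .###.|#  b14=1 t=1,i=12
  .##.#|.  b13=0 t=2,i=0
  .##..|#  b12=1 t=0,i=6
  .#.##|#  b11=1 t=0,i=4
  .#.#.|.  b10=0 t=0,i=0
  .#..#|#  b9=1 t=3,i=0
  .#...|.  b8=0 t=5,i=6
  ..###|#  b7=1 t=2,i=9
  ..##.|.  b6=0 t=0,i=10
  ..#.#|.  b5=0 t=0,i=14
  ..#..|.  b4=0 t=3,i=14
  ...##|#  b3=1 t=0,i=9
  ...#.|.  b2=0 t=3,i=13
  ....#|#  b1=1 t=2,i=7
  .....|.  b0=0 t=2,i=6
  bits 00000011111011000101101010001010 = 65821322

65821322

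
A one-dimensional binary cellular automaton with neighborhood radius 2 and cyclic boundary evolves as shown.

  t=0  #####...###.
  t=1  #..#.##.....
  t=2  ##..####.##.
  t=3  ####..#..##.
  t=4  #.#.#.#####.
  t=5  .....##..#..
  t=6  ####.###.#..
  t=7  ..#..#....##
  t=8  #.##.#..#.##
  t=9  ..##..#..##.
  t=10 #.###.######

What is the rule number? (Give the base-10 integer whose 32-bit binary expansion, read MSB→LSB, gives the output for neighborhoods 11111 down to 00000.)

1137326675

  nb #####: next=.  (t=0,i=2, bit31=0)
  nb ####.: next=#  (t=0,i=3, bit30=1)
  nb ###.#: next=.  (t=0,i=10, bit29=0)
  nb ###..: next=.  (t=0,i=4, bit28=0)
  nb ##.##: next=.  (t=0,i=11, bit27=0)
  nb ##.#.: next=.  (t=4,i=11, bit26=0)
  nb ##..#: next=#  (t=2,i=2, bit25=1)
  nb ##...: next=#  (t=0,i=5, bit24=1)
  nb #.###: next=#  (t=0,i=0, bit23=1)
  nb #.##.: next=#  (t=1,i=5, bit22=1)
  nb #.#.#: next=.  (t=4,i=0, bit21=0)
  nb #.#..: next=.  (t=6,i=9, bit20=0)
  nb #..##: next=#  (t=2,i=3, bit19=1)
  nb #..#.: next=.  (t=1,i=2, bit18=0)
  nb #...#: next=#  (t=0,i=6, bit17=1)
  nb #....: next=.  (t=1,i=8, bit16=0)
  nb .####: next=.  (t=0,i=1, bit15=0)
  nb .###.: next=.  (t=0,i=9, bit14=0)
  nb .##.#: next=#  (t=2,i=10, bit13=1)
  nb .##..: next=#  (t=1,i=6, bit12=1)
  nb .#.##: next=#  (t=1,i=4, bit11=1)
  nb .#.#.: next=.  (t=4,i=1, bit10=0)
  nb .#..#: next=#  (t=1,i=1, bit9=1)
  nb .#...: next=.  (t=5,i=10, bit8=0)
  nb ..###: next=.  (t=0,i=8, bit7=0)
  nb ..##.: next=#  (t=3,i=9, bit6=1)
  nb ..#.#: next=.  (t=1,i=3, bit5=0)
  nb ..#..: next=#  (t=1,i=0, bit4=1)
  nb ...##: next=.  (t=0,i=7, bit3=0)
  nb ...#.: next=.  (t=1,i=11, bit2=0)
  nb ....#: next=#  (t=1,i=10, bit1=1)
  nb .....: next=#  (t=1,i=9, bit0=1)
  bits 01000011110010100011101001010011 = 1137326675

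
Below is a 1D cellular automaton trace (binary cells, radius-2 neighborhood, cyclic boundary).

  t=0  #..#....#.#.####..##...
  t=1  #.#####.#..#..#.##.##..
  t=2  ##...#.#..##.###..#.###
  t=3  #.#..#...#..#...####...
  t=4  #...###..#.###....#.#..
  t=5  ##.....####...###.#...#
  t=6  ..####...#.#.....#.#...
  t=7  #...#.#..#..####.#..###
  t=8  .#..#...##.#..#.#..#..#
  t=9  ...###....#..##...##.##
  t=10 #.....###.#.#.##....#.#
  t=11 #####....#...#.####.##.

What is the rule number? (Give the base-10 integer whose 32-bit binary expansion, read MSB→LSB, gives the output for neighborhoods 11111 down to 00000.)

1326258483

  [31] ##### => .  t=1,i=4
  [30] ####. => #  t=0,i=14
  [29] ###.# => .  t=1,i=6
  [28] ###.. => .  t=0,i=15
  [27] ##.## => #  t=1,i=18
  [26] ##.#. => #  t=1,i=7
  [25] ##..# => #  t=0,i=16
  [24] ##... => #  t=0,i=20
  [23] #.### => .  t=0,i=12
  [22] #.##. => .  t=1,i=16
  [21] #.#.# => .  t=0,i=10
  [20] #.#.. => .  t=1,i=8
  [19] #..## => #  t=0,i=17
  [18] #..#. => #  t=0,i=2
  [17] #...# => .  t=0,i=21
  [16] #.... => #  t=0,i=5
  [15] .#### => .  t=0,i=13
  [14] .###. => .  t=2,i=14
  [13] .##.# => .  t=1,i=17
  [12] .##.. => #  t=0,i=19
  [11] .#.## => #  t=0,i=11
  [10] .#.#. => .  t=0,i=9
  [9] .#..# => .  t=0,i=1
  [8] .#... => #  t=0,i=4
  [7] ..### => .  t=3,i=16
  [6] ..##. => .  t=0,i=18
  [5] ..#.# => #  t=0,i=8
  [4] ..#.. => #  t=0,i=0
  [3] ...## => .  t=3,i=15
  [2] ...#. => .  t=0,i=7
  [1] ....# => #  t=0,i=6
  [0] ..... => #  t=5,i=4
  bits 01001111000011010001100100110011 = 1326258483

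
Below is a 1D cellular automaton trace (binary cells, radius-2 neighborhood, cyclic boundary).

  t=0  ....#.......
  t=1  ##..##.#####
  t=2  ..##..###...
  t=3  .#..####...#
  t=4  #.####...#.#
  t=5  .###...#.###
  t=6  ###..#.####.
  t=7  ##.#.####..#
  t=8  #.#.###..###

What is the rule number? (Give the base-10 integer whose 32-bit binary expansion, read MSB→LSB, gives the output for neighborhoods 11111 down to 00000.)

248172473

  [31] ##### => .  t=1,i=9
  [30] ####. => .  t=1,i=0
  [29] ###.# => .  t=5,i=11
  [28] ###.. => .  t=1,i=1
  [27] ##.## => #  t=1,i=6
  [26] ##.#. => #  t=7,i=2
  [25] ##..# => #  t=1,i=2
  [24] ##... => .  t=2,i=9
  [23] #.### => #  t=1,i=7
  [22] #.##. => #  t=4,i=11
  [21] #.#.# => .  t=7,i=3
  [20] #.#.. => .  t=3,i=1
  [19] #..## => #  t=1,i=3
  [18] #..#. => .  t=6,i=4
  [17] #...# => #  t=3,i=9
  [16] #.... => .  t=0,i=6
  [15] .#### => #  t=1,i=8
  [14] .###. => #  t=2,i=7
  [13] .##.# => .  t=1,i=5
  [12] .##.. => .  t=2,i=3
  [11] .#.## => #  t=4,i=10
  [10] .#.#. => #  t=3,i=0
  [9] .#..# => #  t=3,i=2
  [8] .#... => #  t=0,i=5
  [7] ..### => #  t=2,i=6
  [6] ..##. => .  t=1,i=4
  [5] ..#.# => #  t=3,i=11
  [4] ..#.. => #  t=0,i=4
  [3] ...## => #  t=2,i=1
  [2] ...#. => .  t=0,i=3
  [1] ....# => .  t=0,i=2
  [0] ..... => #  t=0,i=0
  bits 00001110110010101100111110111001 = 248172473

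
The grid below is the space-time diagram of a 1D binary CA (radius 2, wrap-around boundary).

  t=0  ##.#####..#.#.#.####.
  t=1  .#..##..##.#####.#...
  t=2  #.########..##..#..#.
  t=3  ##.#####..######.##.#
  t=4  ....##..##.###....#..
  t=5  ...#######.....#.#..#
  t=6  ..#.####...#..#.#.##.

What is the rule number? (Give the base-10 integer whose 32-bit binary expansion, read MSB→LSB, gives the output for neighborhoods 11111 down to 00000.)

  #####|#  b31=1 t=0,i=5
  ####.|.  b30=0 t=0,i=6
  ###.#|.  b29=0 t=0,i=19
  ###..|.  b28=0 t=0,i=7
  ##.##|.  b27=0 t=0,i=2
  ##.#.|#  b26=1 t=1,i=16
  ##..#|#  b25=1 t=0,i=8
  ##...|.  b24=0 t=4,i=14
  #.###|.  b23=0 t=0,i=3
  #.##.|.  b22=0 t=0,i=0
  #.#.#|#  b21=1 t=0,i=12
  #.#..|.  b20=0 t=1,i=17
  #..##|#  b19=1 t=1,i=3
  #..#.|#  b18=1 t=0,i=9
  #...#|.  b17=0 t=5,i=1
  #....|#  b16=1 t=1,i=19
  .####|#  b15=1 t=0,i=4
  .###.|.  b14=0 t=3,i=0
  .##.#|#  b13=1 t=0,i=1
  .##..|#  b12=1 t=1,i=5
  .#.##|#  b11=1 t=0,i=15
  .#.#.|#  b10=1 t=0,i=11
  .#..#|#  b9=1 t=1,i=2
  .#...|.  b8=0 t=1,i=18
  ..###|.  b7=0 t=3,i=10
  ..##.|#  b6=1 t=1,i=4
  ..#.#|.  b5=0 t=0,i=10
  ..#..|.  b4=0 t=1,i=1
  ...##|#  b3=1 t=4,i=3
  ...#.|#  b2=1 t=1,i=0
  ....#|.  b1=0 t=1,i=20
  .....|.  b0=0 t=4,i=0
  bits 10000110001011011011111001001100 = 2251144780

2251144780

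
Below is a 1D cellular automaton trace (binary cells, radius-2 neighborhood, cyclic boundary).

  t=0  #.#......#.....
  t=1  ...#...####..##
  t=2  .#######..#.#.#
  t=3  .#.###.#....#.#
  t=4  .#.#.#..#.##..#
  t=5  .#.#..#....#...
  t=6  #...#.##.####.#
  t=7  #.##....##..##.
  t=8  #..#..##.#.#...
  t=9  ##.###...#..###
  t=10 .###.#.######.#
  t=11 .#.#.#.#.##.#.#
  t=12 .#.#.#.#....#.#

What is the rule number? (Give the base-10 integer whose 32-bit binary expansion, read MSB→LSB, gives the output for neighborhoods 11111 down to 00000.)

  ##### -> #   bit 31 = 1  t=2,i=3
  ####. -> .   bit 30 = 0  t=1,i=9
  ###.# -> #   bit 29 = 1  t=3,i=5
  ###.. -> #   bit 28 = 1  t=1,i=10
  ##.## -> #   bit 27 = 1  t=6,i=8
  ##.#. -> .   bit 26 = 0  t=3,i=6
  ##..# -> .   bit 25 = 0  t=1,i=11
  ##... -> .   bit 24 = 0  t=1,i=0
  #.### -> #   bit 23 = 1  t=2,i=1
  #.##. -> .   bit 22 = 0  t=4,i=10
  #.#.# -> #   bit 21 = 1  t=2,i=12
  #.#.. -> .   bit 20 = 0  t=0,i=2
  #..## -> #   bit 19 = 1  t=1,i=12
  #..#. -> .   bit 18 = 0  t=2,i=9
  #...# -> #   bit 17 = 1  t=1,i=1
  #.... -> .   bit 16 = 0  t=0,i=4
  .#### -> .   bit 15 = 0  t=1,i=8
  .###. -> .   bit 14 = 0  t=3,i=4
  .##.# -> .   bit 13 = 0  t=6,i=7
  .##.. -> #   bit 12 = 1  t=1,i=14
  .#.## -> .   bit 11 = 0  t=2,i=0
  .#.#. -> .   bit 10 = 0  t=0,i=1
  .#..# -> #   bit 9 = 1  t=4,i=6
  .#... -> #   bit 8 = 1  t=0,i=3
  ..### -> #   bit 7 = 1  t=1,i=7
  ..##. -> .   bit 6 = 0  t=1,i=13
  ..#.# -> .   bit 5 = 0  t=0,i=0
  ..#.. -> #   bit 4 = 1  t=0,i=9
  ...## -> #   bit 3 = 1  t=1,i=6
  ...#. -> #   bit 2 = 1  t=0,i=8
  ....# -> #   bit 1 = 1  t=0,i=7
  ..... -> .   bit 0 = 0  t=0,i=5
  bits 10111000101010100001001110011110 = 3098153886

3098153886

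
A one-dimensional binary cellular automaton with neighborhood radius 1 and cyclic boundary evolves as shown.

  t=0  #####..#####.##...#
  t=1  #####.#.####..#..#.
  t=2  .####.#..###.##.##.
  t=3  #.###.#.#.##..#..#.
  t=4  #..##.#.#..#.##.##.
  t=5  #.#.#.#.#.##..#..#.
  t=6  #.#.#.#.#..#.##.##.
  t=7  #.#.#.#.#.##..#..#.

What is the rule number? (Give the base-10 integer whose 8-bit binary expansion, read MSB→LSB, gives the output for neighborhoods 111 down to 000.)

198

  ###|#  b7=1 t=0,i=0
  ##.|#  b6=1 t=0,i=4
  #.#|.  b5=0 t=0,i=12
  #..|.  b4=0 t=0,i=5
  .##|.  b3=0 t=0,i=7
  .#.|#  b2=1 t=1,i=6
  ..#|#  b1=1 t=0,i=6
  ...|.  b0=0 t=0,i=16
  bits 11000110 = 198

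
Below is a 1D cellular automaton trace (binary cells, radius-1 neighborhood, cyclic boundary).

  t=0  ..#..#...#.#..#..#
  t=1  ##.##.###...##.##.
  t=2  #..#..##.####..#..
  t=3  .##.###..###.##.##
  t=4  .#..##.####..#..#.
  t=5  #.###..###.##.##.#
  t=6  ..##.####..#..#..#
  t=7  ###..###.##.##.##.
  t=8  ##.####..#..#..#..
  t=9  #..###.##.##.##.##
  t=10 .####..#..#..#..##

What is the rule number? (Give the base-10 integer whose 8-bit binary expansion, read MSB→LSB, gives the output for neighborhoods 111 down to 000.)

155

  [7] ### => #  t=1,i=7
  [6] ##. => .  t=1,i=1
  [5] #.# => .  t=0,i=10
  [4] #.. => #  t=0,i=0
  [3] .## => #  t=1,i=0
  [2] .#. => .  t=0,i=2
  [1] ..# => #  t=0,i=1
  [0] ... => #  t=0,i=7
  bits 10011011 = 155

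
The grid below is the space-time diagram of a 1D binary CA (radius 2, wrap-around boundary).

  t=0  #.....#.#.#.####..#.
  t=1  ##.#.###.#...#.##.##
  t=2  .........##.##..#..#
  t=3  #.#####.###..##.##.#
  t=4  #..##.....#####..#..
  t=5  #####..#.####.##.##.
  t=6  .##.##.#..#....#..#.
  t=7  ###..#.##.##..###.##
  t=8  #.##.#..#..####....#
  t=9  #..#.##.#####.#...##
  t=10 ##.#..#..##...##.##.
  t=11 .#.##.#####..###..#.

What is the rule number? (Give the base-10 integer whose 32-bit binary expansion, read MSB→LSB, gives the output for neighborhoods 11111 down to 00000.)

2451093501

  nb #####: next=#  (t=3,i=4, bit31=1)
  nb ####.: next=.  (t=0,i=14, bit30=0)
  nb ###.#: next=.  (t=1,i=1, bit29=0)
  nb ###..: next=#  (t=0,i=15, bit28=1)
  nb ##.##: next=.  (t=1,i=17, bit27=0)
  nb ##.#.: next=.  (t=1,i=2, bit26=0)
  nb ##..#: next=#  (t=0,i=16, bit25=1)
  nb ##...: next=.  (t=4,i=5, bit24=0)
  nb #.###: next=.  (t=0,i=12, bit23=0)
  nb #.##.: next=.  (t=1,i=15, bit22=0)
  nb #.#.#: next=.  (t=0,i=8, bit21=0)
  nb #.#..: next=#  (t=0,i=0, bit20=1)
  nb #..##: next=#  (t=3,i=12, bit19=1)
  nb #..#.: next=.  (t=0,i=17, bit18=0)
  nb #...#: next=.  (t=1,i=11, bit17=0)
  nb #....: next=.  (t=0,i=2, bit16=0)
  nb .####: next=#  (t=0,i=13, bit15=1)
  nb .###.: next=.  (t=1,i=6, bit14=0)
  nb .##.#: next=#  (t=1,i=16, bit13=1)
  nb .##..: next=#  (t=2,i=13, bit12=1)
  nb .#.##: next=.  (t=0,i=11, bit11=0)
  nb .#.#.: next=#  (t=0,i=7, bit10=1)
  nb .#..#: next=#  (t=2,i=17, bit9=1)
  nb .#...: next=#  (t=0,i=1, bit8=1)
  nb ..###: next=#  (t=4,i=10, bit7=1)
  nb ..##.: next=#  (t=2,i=9, bit6=1)
  nb ..#.#: next=#  (t=0,i=6, bit5=1)
  nb ..#..: next=#  (t=2,i=16, bit4=1)
  nb ...##: next=#  (t=2,i=8, bit3=1)
  nb ...#.: next=#  (t=0,i=5, bit2=1)
  nb ....#: next=.  (t=0,i=4, bit1=0)
  nb .....: next=#  (t=0,i=3, bit0=1)
  bits 10010010000110001011011111111101 = 2451093501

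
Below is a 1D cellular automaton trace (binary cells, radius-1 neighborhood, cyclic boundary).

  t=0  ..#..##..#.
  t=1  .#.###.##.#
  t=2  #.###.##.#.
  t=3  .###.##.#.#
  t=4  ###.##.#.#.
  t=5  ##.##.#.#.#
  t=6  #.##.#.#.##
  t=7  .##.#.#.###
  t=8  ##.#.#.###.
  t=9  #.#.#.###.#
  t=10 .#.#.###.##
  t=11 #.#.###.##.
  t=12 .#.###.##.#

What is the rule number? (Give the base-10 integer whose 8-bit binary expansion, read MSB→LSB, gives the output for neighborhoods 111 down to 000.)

  ### -> #   bit 7 = 1  t=1,i=4
  ##. -> .   bit 6 = 0  t=0,i=6
  #.# -> #   bit 5 = 1  t=1,i=0
  #.. -> #   bit 4 = 1  t=0,i=3
  .## -> #   bit 3 = 1  t=0,i=5
  .#. -> .   bit 2 = 0  t=0,i=2
  ..# -> #   bit 1 = 1  t=0,i=1
  ... -> .   bit 0 = 0  t=0,i=0
  bits 10111010 = 186

186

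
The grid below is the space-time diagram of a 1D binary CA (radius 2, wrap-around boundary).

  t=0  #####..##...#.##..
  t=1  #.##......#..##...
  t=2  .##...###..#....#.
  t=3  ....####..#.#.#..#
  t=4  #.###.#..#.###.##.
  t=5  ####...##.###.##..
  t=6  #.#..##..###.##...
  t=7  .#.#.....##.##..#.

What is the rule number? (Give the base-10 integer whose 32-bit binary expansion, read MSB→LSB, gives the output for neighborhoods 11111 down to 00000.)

3370536843

  ##### -> #   bit 31 = 1  t=0,i=2
  ####. -> #   bit 30 = 1  t=0,i=3
  ###.# -> .   bit 29 = 0  t=4,i=4
  ###.. -> .   bit 28 = 0  t=0,i=4
  ##.## -> #   bit 27 = 1  t=4,i=14
  ##.#. -> .   bit 26 = 0  t=4,i=5
  ##..# -> .   bit 25 = 0  t=0,i=5
  ##... -> .   bit 24 = 0  t=0,i=9
  #.### -> #   bit 23 = 1  t=4,i=2
  #.##. -> #   bit 22 = 1  t=0,i=14
  #.#.# -> #   bit 21 = 1  t=3,i=12
  #.#.. -> .   bit 20 = 0  t=3,i=14
  #..## -> .   bit 19 = 0  t=0,i=6
  #..#. -> #   bit 18 = 1  t=2,i=10
  #...# -> #   bit 17 = 1  t=0,i=10
  #.... -> .   bit 16 = 0  t=1,i=5
  .#### -> .   bit 15 = 0  t=0,i=1
  .###. -> #   bit 14 = 1  t=2,i=7
  .##.# -> .   bit 13 = 0  t=4,i=16
  .##.. -> .   bit 12 = 0  t=0,i=8
  .#.## -> #   bit 11 = 1  t=0,i=13
  .#.#. -> #   bit 10 = 1  t=3,i=11
  .#..# -> #   bit 9 = 1  t=1,i=11
  .#... -> #   bit 8 = 1  t=2,i=12
  ..### -> #   bit 7 = 1  t=0,i=0
  ..##. -> .   bit 6 = 0  t=0,i=7
  ..#.# -> .   bit 5 = 0  t=0,i=12
  ..#.. -> .   bit 4 = 0  t=1,i=10
  ...## -> #   bit 3 = 1  t=2,i=5
  ...#. -> .   bit 2 = 0  t=0,i=11
  ....# -> #   bit 1 = 1  t=1,i=8
  ..... -> #   bit 0 = 1  t=1,i=6
  bits 11001000111001100100111110001011 = 3370536843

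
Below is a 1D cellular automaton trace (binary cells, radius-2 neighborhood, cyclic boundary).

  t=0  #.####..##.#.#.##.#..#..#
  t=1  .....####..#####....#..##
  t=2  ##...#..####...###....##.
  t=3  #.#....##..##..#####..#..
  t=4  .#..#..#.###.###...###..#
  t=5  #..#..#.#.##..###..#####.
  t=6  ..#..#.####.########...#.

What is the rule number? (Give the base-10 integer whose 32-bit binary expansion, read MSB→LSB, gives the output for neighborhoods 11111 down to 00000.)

862801088

  nb #####: next=.  (t=1,i=13, bit31=0)
  nb ####.: next=.  (t=0,i=4, bit30=0)
  nb ###.#: next=#  (t=4,i=11, bit29=1)
  nb ###..: next=#  (t=0,i=5, bit28=1)
  nb ##.##: next=.  (t=0,i=1, bit27=0)
  nb ##.#.: next=.  (t=0,i=10, bit26=0)
  nb ##..#: next=#  (t=0,i=6, bit25=1)
  nb ##...: next=#  (t=1,i=0, bit24=1)
  nb #.###: next=.  (t=0,i=2, bit23=0)
  nb #.##.: next=#  (t=0,i=15, bit22=1)
  nb #.#.#: next=#  (t=0,i=11, bit21=1)
  nb #.#..: next=.  (t=0,i=18, bit20=0)
  nb #..##: next=#  (t=0,i=7, bit19=1)
  nb #..#.: next=#  (t=0,i=20, bit18=1)
  nb #...#: next=.  (t=2,i=3, bit17=0)
  nb #....: next=#  (t=1,i=1, bit16=1)
  nb .####: next=.  (t=0,i=3, bit15=0)
  nb .###.: next=#  (t=2,i=16, bit14=1)
  nb .##.#: next=.  (t=0,i=0, bit13=0)
  nb .##..: next=.  (t=1,i=24, bit12=0)
  nb .#.##: next=#  (t=0,i=14, bit11=1)
  nb .#.#.: next=#  (t=0,i=12, bit10=1)
  nb .#..#: next=.  (t=0,i=19, bit9=0)
  nb .#...: next=.  (t=3,i=3, bit8=0)
  nb ..###: next=#  (t=1,i=5, bit7=1)
  nb ..##.: next=#  (t=0,i=8, bit6=1)
  nb ..#.#: next=.  (t=3,i=0, bit5=0)
  nb ..#..: next=.  (t=0,i=21, bit4=0)
  nb ...##: next=.  (t=1,i=4, bit3=0)
  nb ...#.: next=.  (t=1,i=19, bit2=0)
  nb ....#: next=.  (t=1,i=3, bit1=0)
  nb .....: next=.  (t=1,i=2, bit0=0)
  bits 00110011011011010100110011000000 = 862801088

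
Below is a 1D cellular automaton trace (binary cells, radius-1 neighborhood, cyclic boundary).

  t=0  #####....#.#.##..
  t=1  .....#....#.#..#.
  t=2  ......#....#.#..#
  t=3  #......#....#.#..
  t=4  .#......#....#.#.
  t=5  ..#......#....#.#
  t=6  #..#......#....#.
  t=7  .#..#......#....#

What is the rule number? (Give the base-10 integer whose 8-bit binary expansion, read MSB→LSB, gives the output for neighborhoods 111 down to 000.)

48

  ###|.  b7=0 t=0,i=1
  ##.|.  b6=0 t=0,i=4
  #.#|#  b5=1 t=0,i=10
  #..|#  b4=1 t=0,i=5
  .##|.  b3=0 t=0,i=0
  .#.|.  b2=0 t=0,i=9
  ..#|.  b1=0 t=0,i=8
  ...|.  b0=0 t=0,i=6
  bits 00110000 = 48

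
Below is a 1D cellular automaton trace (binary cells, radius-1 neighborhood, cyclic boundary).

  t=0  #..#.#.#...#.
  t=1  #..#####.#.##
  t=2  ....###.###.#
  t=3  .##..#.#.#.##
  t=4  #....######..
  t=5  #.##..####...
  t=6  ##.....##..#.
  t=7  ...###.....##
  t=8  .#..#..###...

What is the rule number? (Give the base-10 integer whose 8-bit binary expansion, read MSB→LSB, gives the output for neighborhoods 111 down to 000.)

  [7] ### => #  t=1,i=4
  [6] ##. => .  t=1,i=0
  [5] #.# => #  t=0,i=4
  [4] #.. => .  t=0,i=1
  [3] .## => .  t=1,i=3
  [2] .#. => #  t=0,i=0
  [1] ..# => .  t=0,i=2
  [0] ... => #  t=0,i=9
  bits 10100101 = 165

165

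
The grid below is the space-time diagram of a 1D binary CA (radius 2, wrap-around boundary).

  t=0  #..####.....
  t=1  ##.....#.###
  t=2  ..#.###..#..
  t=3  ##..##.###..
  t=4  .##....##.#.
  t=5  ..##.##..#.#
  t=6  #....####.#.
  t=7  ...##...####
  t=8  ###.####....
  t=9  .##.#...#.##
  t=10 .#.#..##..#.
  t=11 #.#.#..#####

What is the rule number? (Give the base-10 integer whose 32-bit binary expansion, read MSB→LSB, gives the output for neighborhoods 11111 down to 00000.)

  [31] ##### => .  t=1,i=11
  [30] ####. => .  t=0,i=5
  [29] ###.# => #  t=6,i=8
  [28] ###.. => .  t=0,i=6
  [27] ##.## => .  t=3,i=6
  [26] ##.#. => #  t=4,i=9
  [25] ##..# => #  t=2,i=7
  [24] ##... => #  t=0,i=7
  [23] #.### => #  t=1,i=9
  [22] #.##. => #  t=5,i=5
  [21] #.#.# => #  t=6,i=10
  [20] #.#.. => .  t=4,i=10
  [19] #..## => .  t=0,i=2
  [18] #..#. => #  t=2,i=8
  [17] #...# => #  t=7,i=1
  [16] #.... => .  t=0,i=8
  [15] .#### => .  t=0,i=4
  [14] .###. => #  t=2,i=5
  [13] .##.# => .  t=3,i=5
  [12] .##.. => #  t=3,i=1
  [11] .#.## => .  t=1,i=8
  [10] .#.#. => #  t=5,i=10
  [9] .#..# => #  t=0,i=1
  [8] .#... => .  t=2,i=10
  [7] ..### => .  t=0,i=3
  [6] ..##. => .  t=3,i=0
  [5] ..#.# => .  t=1,i=7
  [4] ..#.. => #  t=0,i=0
  [3] ...## => #  t=4,i=6
  [2] ...#. => #  t=0,i=11
  [1] ....# => #  t=0,i=10
  [0] ..... => #  t=0,i=9
  bits 00100111111001100101011000011111 = 669406751

669406751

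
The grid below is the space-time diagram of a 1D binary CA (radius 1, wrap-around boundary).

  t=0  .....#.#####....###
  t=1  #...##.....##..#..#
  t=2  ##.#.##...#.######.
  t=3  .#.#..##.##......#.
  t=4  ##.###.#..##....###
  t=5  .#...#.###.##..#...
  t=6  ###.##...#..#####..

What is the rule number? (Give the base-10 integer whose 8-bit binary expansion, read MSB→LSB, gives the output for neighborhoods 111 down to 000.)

  ### -> .   bit 7 = 0  t=0,i=8
  ##. -> #   bit 6 = 1  t=0,i=11
  #.# -> .   bit 5 = 0  t=0,i=6
  #.. -> #   bit 4 = 1  t=0,i=0
  .## -> .   bit 3 = 0  t=0,i=7
  .#. -> #   bit 2 = 1  t=0,i=5
  ..# -> #   bit 1 = 1  t=0,i=4
  ... -> .   bit 0 = 0  t=0,i=1
  bits 01010110 = 86

86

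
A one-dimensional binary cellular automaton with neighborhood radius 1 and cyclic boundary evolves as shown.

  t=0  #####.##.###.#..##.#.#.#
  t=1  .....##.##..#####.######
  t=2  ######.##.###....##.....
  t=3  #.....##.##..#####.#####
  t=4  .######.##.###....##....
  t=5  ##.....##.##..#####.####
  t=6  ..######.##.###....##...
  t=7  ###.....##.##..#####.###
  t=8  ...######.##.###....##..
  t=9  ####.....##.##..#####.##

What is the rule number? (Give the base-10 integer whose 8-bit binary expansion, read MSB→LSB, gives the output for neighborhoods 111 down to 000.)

63

  nb ###: next=.  (t=0,i=0, bit7=0)
  nb ##.: next=.  (t=0,i=4, bit6=0)
  nb #.#: next=#  (t=0,i=5, bit5=1)
  nb #..: next=#  (t=0,i=14, bit4=1)
  nb .##: next=#  (t=0,i=6, bit3=1)
  nb .#.: next=#  (t=0,i=13, bit2=1)
  nb ..#: next=#  (t=0,i=15, bit1=1)
  nb ...: next=#  (t=1,i=1, bit0=1)
  bits 00111111 = 63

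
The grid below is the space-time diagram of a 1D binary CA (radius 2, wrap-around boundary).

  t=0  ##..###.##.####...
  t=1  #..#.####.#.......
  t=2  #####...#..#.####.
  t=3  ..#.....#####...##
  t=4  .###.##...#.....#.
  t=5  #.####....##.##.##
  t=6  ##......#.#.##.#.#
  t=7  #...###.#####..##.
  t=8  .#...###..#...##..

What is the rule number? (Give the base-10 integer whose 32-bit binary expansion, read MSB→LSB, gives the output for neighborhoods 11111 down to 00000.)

  [31] ##### => #  t=2,i=2
  [30] ####. => .  t=0,i=13
  [29] ###.# => #  t=0,i=6
  [28] ###.. => .  t=0,i=14
  [27] ##.## => #  t=0,i=7
  [26] ##.#. => .  t=1,i=9
  [25] ##..# => .  t=0,i=2
  [24] ##... => .  t=0,i=15
  [23] #.### => .  t=0,i=11
  [22] #.##. => #  t=0,i=8
  [21] #.#.# => #  t=6,i=10
  [20] #.#.. => .  t=1,i=10
  [19] #..## => #  t=0,i=3
  [18] #..#. => #  t=1,i=2
  [17] #...# => .  t=0,i=16
  [16] #.... => .  t=1,i=12
  [15] .#### => .  t=0,i=12
  [14] .###. => #  t=0,i=5
  [13] .##.# => .  t=0,i=9
  [12] .##.. => .  t=0,i=1
  [11] .#.## => #  t=1,i=4
  [10] .#.#. => #  t=6,i=9
  [9] .#..# => #  t=1,i=1
  [8] .#... => #  t=1,i=11
  [7] ..### => .  t=0,i=4
  [6] ..##. => #  t=0,i=0
  [5] ..#.# => #  t=1,i=3
  [4] ..#.. => #  t=1,i=0
  [3] ...## => .  t=0,i=17
  [2] ...#. => .  t=1,i=17
  [1] ....# => #  t=1,i=16
  [0] ..... => #  t=1,i=13
  bits 10101000011011000100111101110011 = 2825670515

2825670515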